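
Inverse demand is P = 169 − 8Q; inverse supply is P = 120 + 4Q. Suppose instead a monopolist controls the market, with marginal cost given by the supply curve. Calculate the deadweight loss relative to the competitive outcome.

16.01

Competitive equilibrium: 169 − 8Q = 120 + 4Q → Q* = 4.0833, P* = 136.3333.
Marginal revenue: MR = 169 − 16Q. Set MR = MC: 169 − 16Q = 120 + 4Q → Q_m = 2.45.
Price P_m = 169 − 8·2.45 = 149.4; MC(Q_m) = 120 + 4·2.45 = 129.8.
Competitive Q* = 4.0833, so ΔQ = 1.6333; wedge = 149.4 − 129.8 = 19.6.
Deadweight loss = ½ × 1.6333 × 19.6 = 16.01.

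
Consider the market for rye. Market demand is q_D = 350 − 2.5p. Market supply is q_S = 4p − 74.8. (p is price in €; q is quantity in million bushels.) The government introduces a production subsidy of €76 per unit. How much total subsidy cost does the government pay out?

€23068.92 million

In inverse form: demand p = 140 − 0.4q, supply p = 18.7 + 0.25q.
Competitive equilibrium: 140 − 0.4q = 18.7 + 0.25q → q* = 186.61538, p* = 65.35385.
The subsidy lowers effective supply by 76: p = 0.25q − 57.3.
New quantity: 140 − 0.4q = 0.25q − 57.3 → q' = 303.53846.
Total subsidy cost = 76 × 303.53846 = €23068.92 million.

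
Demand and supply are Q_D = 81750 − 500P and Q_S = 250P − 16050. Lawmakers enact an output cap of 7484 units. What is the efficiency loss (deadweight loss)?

In inverse form: demand P = 163.5 − 0.002Q, supply P = 64.2 + 0.004Q.
Competitive equilibrium: 163.5 − 0.002Q = 64.2 + 0.004Q → Q* = 16550, P* = 130.4.
At Q = 7484: demand price = 163.5 − 0.002·7484 = 148.532; supply price = 64.2 + 0.004·7484 = 94.136.
ΔQ = 16550 − 7484 = 9066; wedge = 148.532 − 94.136 = 54.396.
DWL = ½ × 9066 × 54.396 = 246577.068.

246577.068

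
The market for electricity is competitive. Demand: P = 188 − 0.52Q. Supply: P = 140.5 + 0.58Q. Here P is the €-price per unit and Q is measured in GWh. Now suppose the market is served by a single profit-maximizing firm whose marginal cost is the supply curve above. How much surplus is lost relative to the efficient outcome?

Competitive equilibrium: 188 − 0.52Q = 140.5 + 0.58Q → Q* = 43.1818, P* = 165.5455.
Marginal revenue: MR = 188 − 1.04Q. Set MR = MC: 188 − 1.04Q = 140.5 + 0.58Q → Q_m = 29.321.
Price P_m = 188 − 0.52·29.321 = 172.7531; MC(Q_m) = 140.5 + 0.58·29.321 = 157.5062.
Competitive Q* = 43.1818, so ΔQ = 13.8608; wedge = 172.7531 − 157.5062 = 15.2469.
DWL = ½ × 13.8608 × 15.2469 = €105.67.

€105.67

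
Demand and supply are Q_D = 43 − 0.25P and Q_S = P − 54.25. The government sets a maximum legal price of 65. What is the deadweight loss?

409.60

In inverse form: demand P = 172 − 4Q, supply P = 54.25 + Q.
Competitive equilibrium: 172 − 4Q = 54.25 + Q → Q* = 23.55, P* = 77.8.
At the ceiling P = 65, quantity supplied = (65 − 54.25)/1 = 10.75.
Willingness to pay at Q' = 10.75: 172 − 4·10.75 = 129.
ΔQ = 23.55 − 10.75 = 12.8; wedge = 129 − 65 = 64.
DWL = ½ × 12.8 × 64 = 409.60.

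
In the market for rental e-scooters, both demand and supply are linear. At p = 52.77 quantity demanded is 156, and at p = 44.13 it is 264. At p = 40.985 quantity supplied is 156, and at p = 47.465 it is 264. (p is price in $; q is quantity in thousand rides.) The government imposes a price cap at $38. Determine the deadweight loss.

Demand slope = (44.13 − 52.77)/(264 − 156) = −0.08, so p = 65.25 − 0.08q.
Supply slope = (47.465 − 40.985)/(264 − 156) = 0.06, so p = 31.625 + 0.06q.
Competitive equilibrium: 65.25 − 0.08q = 31.625 + 0.06q → q* = 240.1786, p* = 46.0357.
At the ceiling p = 38, quantity supplied = (38 − 31.625)/0.06 = 106.25.
Willingness to pay at q' = 106.25: 65.25 − 0.08·106.25 = 56.75.
Δq = 240.1786 − 106.25 = 133.9286; wedge = 56.75 − 38 = 18.75.
Welfare loss = ½ × 133.9286 × 18.75 = $1255.58 thousand.

$1255.58 thousand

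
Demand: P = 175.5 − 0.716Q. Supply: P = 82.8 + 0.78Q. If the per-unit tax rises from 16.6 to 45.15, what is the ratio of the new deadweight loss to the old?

Competitive equilibrium: 175.5 − 0.716Q = 82.8 + 0.78Q → Q* = 61.9652, P* = 131.1329.
For a per-unit tax t: ΔQ = t/1.496, so DWL = ½·t·(t/1.496) = t²/2.992.
At t = 16.6: DWL = 92.099. At t = 45.15: DWL = 681.324.
Ratio = (45.15/16.6)² = 7.398.

7.398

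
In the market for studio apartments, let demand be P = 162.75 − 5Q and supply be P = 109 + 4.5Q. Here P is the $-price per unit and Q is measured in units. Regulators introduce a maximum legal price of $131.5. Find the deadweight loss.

$2.06

Competitive equilibrium: 162.75 − 5Q = 109 + 4.5Q → Q* = 5.6579, P* = 134.4605.
At the ceiling P = 131.5, quantity supplied = (131.5 − 109)/4.5 = 5.
Willingness to pay at Q' = 5: 162.75 − 5·5 = 137.75.
ΔQ = 5.6579 − 5 = 0.6579; wedge = 137.75 − 131.5 = 6.25.
Welfare loss = ½ × 0.6579 × 6.25 = $2.06.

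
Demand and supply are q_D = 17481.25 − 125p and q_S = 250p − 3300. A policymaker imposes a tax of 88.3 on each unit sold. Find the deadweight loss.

324870.42

In inverse form: demand p = 139.85 − 0.008q, supply p = 13.2 + 0.004q.
Competitive equilibrium: 139.85 − 0.008q = 13.2 + 0.004q → q* = 10554.1667, p* = 55.4167.
With the tax, the buyer price exceeds the seller price by 88.3: (139.85 − 0.008q) − (13.2 + 0.004q) = 88.3 → q' = 3195.8333.
Δq = 10554.1667 − 3195.8333 = 7358.3334; the wedge equals the tax, 88.3.
Welfare loss = ½ × 7358.3334 × 88.3 = 324870.42.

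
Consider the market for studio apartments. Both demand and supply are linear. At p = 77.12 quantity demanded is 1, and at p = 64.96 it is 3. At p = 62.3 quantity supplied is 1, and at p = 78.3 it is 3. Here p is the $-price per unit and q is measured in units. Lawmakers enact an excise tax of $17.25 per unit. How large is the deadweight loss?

Demand slope = (64.96 − 77.12)/(3 − 1) = −6.08, so p = 83.2 − 6.08q.
Supply slope = (78.3 − 62.3)/(3 − 1) = 8, so p = 54.3 + 8q.
Competitive equilibrium: 83.2 − 6.08q = 54.3 + 8q → q* = 2.0526, p* = 70.7205.
With the tax, the buyer price exceeds the seller price by 17.25: (83.2 − 6.08q) − (54.3 + 8q) = 17.25 → q' = 0.8274.
Δq = 2.0526 − 0.8274 = 1.2252; the wedge equals the tax, 17.25.
Welfare loss = ½ × 1.2252 × 17.25 = $10.57.

$10.57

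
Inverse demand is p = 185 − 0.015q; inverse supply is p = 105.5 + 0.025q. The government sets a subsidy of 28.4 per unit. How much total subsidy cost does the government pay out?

Competitive equilibrium: 185 − 0.015q = 105.5 + 0.025q → q* = 1987.5, p* = 155.1875.
The subsidy lowers effective supply by 28.4: p = 77.1 + 0.025q.
New quantity: 185 − 0.015q = 77.1 + 0.025q → q' = 2697.5.
Total subsidy cost = 28.4 × 2697.5 = 76609.

76609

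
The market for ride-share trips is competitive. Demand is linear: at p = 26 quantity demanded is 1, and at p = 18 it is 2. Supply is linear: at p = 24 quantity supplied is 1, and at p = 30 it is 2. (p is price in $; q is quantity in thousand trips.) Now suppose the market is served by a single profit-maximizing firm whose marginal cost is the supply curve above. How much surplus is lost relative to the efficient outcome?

$1.21 thousand

Demand slope = (18 − 26)/(2 − 1) = −8, so p = 34 − 8q.
Supply slope = (30 − 24)/(2 − 1) = 6, so p = 18 + 6q.
Competitive equilibrium: 34 − 8q = 18 + 6q → q* = 1.1429, p* = 24.8571.
Marginal revenue: MR = 34 − 16q. Set MR = MC: 34 − 16q = 18 + 6q → q_m = 0.7273.
Price p_m = 34 − 8·0.7273 = 28.1816; MC(q_m) = 18 + 6·0.7273 = 22.3638.
Competitive q* = 1.1429, so Δq = 0.4156; wedge = 28.1816 − 22.3638 = 5.8178.
Deadweight loss = ½ × 0.4156 × 5.8178 = $1.21 thousand.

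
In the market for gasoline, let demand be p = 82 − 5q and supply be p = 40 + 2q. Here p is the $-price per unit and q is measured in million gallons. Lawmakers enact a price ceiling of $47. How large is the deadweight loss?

$21.875 million

Competitive equilibrium: 82 − 5q = 40 + 2q → q* = 6, p* = 52.
At the ceiling p = 47, quantity supplied = (47 − 40)/2 = 3.5.
Willingness to pay at q' = 3.5: 82 − 5·3.5 = 64.5.
Δq = 6 − 3.5 = 2.5; wedge = 64.5 − 47 = 17.5.
The triangle = ½ × 2.5 × 17.5 = $21.875 million.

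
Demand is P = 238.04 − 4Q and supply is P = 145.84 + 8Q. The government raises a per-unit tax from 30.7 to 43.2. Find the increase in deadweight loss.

38.49

Competitive equilibrium: 238.04 − 4Q = 145.84 + 8Q → Q* = 7.6833, P* = 207.3067.
For a per-unit tax t: ΔQ = t/12, so DWL = ½·t·(t/12) = t²/24.
At t = 30.7: DWL = 39.27. At t = 43.2: DWL = 77.76.
Increase = 77.76 − 39.27 = 38.49.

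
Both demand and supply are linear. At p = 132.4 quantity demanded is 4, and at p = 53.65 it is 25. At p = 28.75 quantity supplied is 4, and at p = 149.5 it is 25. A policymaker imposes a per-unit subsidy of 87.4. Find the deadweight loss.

402.04

Demand slope = (53.65 − 132.4)/(25 − 4) = −3.75, so p = 147.4 − 3.75q.
Supply slope = (149.5 − 28.75)/(25 − 4) = 5.75, so p = 5.75 + 5.75q.
Competitive equilibrium: 147.4 − 3.75q = 5.75 + 5.75q → q* = 14.9105, p* = 91.4855.
The subsidy lowers effective supply by 87.4: p = 5.75q − 81.65.
New quantity: 147.4 − 3.75q = 5.75q − 81.65 → q' = 24.1105.
Overproduction Δq = 24.1105 − 14.9105 = 9.2; wedge = subsidy = 87.4.
Welfare loss = ½ × 9.2 × 87.4 = 402.04.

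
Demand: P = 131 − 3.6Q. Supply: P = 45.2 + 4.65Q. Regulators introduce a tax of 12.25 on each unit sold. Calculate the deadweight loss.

9.09

Competitive equilibrium: 131 − 3.6Q = 45.2 + 4.65Q → Q* = 10.4, P* = 93.56.
With the tax, the buyer price exceeds the seller price by 12.25: (131 − 3.6Q) − (45.2 + 4.65Q) = 12.25 → Q' = 8.9152.
ΔQ = 10.4 − 8.9152 = 1.4848; the wedge equals the tax, 12.25.
The triangle = ½ × 1.4848 × 12.25 = 9.09.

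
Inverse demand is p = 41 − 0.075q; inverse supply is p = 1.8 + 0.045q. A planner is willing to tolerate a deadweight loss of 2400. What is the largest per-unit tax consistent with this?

24

Competitive equilibrium: 41 − 0.075q = 1.8 + 0.045q → q* = 326.6667, p* = 16.5.
A tax t gives Δq = t/0.12 and wedge t, so DWL = t²/0.24.
t²/0.24 = 2400 → t² = 576 → t = 24.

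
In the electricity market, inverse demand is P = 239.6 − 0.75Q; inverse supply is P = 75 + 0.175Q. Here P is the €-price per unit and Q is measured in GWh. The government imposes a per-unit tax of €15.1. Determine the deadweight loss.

Competitive equilibrium: 239.6 − 0.75Q = 75 + 0.175Q → Q* = 177.9459, P* = 106.1405.
With the tax, the buyer price exceeds the seller price by 15.1: (239.6 − 0.75Q) − (75 + 0.175Q) = 15.1 → Q' = 161.6216.
ΔQ = 177.9459 − 161.6216 = 16.3243; the wedge equals the tax, 15.1.
Welfare loss = ½ × 16.3243 × 15.1 = €123.25.

€123.25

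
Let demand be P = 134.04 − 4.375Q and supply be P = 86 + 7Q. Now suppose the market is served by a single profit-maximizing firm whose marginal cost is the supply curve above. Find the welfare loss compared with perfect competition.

Competitive equilibrium: 134.04 − 4.375Q = 86 + 7Q → Q* = 4.2233, P* = 115.5631.
Marginal revenue: MR = 134.04 − 8.75Q. Set MR = MC: 134.04 − 8.75Q = 86 + 7Q → Q_m = 3.0502.
Price P_m = 134.04 − 4.375·3.0502 = 120.6954; MC(Q_m) = 86 + 7·3.0502 = 107.3514.
Competitive Q* = 4.2233, so ΔQ = 1.1731; wedge = 120.6954 − 107.3514 = 13.344.
Deadweight loss = ½ × 1.1731 × 13.344 = 7.83.

7.83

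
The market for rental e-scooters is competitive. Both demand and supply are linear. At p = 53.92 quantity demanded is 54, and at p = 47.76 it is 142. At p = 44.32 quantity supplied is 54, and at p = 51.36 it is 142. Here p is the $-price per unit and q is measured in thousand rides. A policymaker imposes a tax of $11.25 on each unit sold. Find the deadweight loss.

$421.875 thousand

Demand slope = (47.76 − 53.92)/(142 − 54) = −0.07, so p = 57.7 − 0.07q.
Supply slope = (51.36 − 44.32)/(142 − 54) = 0.08, so p = 40 + 0.08q.
Competitive equilibrium: 57.7 − 0.07q = 40 + 0.08q → q* = 118, p* = 49.44.
With the tax, the buyer price exceeds the seller price by 11.25: (57.7 − 0.07q) − (40 + 0.08q) = 11.25 → q' = 43.
Δq = 118 − 43 = 75; the wedge equals the tax, 11.25.
The triangle = ½ × 75 × 11.25 = $421.875 thousand.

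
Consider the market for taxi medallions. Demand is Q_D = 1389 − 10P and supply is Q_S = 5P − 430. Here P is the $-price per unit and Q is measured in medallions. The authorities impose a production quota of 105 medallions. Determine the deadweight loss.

In inverse form: demand P = 138.9 − 0.1Q, supply P = 86 + 0.2Q.
Competitive equilibrium: 138.9 − 0.1Q = 86 + 0.2Q → Q* = 176.3333, P* = 121.2667.
At Q = 105: demand price = 138.9 − 0.1·105 = 128.4; supply price = 86 + 0.2·105 = 107.
ΔQ = 176.3333 − 105 = 71.3333; wedge = 128.4 − 107 = 21.4.
Welfare loss = ½ × 71.3333 × 21.4 = $763.27.

$763.27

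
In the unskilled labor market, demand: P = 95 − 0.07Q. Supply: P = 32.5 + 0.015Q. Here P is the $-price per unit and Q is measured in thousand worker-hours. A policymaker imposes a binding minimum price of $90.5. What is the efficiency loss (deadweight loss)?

Competitive equilibrium: 95 − 0.07Q = 32.5 + 0.015Q → Q* = 735.2941, P* = 43.5294.
At the floor P = 90.5, quantity demanded = (95 − 90.5)/0.07 = 64.2857.
Sellers' marginal cost at Q' = 64.2857: 32.5 + 0.015·64.2857 = 33.4643.
ΔQ = 735.2941 − 64.2857 = 671.0084; wedge = 90.5 − 33.4643 = 57.0357.
The triangle = ½ × 671.0084 × 57.0357 = $19135.72 thousand.

$19135.72 thousand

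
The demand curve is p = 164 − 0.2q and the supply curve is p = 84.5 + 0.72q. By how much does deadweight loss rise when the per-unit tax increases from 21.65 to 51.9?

1209.18

Competitive equilibrium: 164 − 0.2q = 84.5 + 0.72q → q* = 86.413, p* = 146.7174.
For a per-unit tax t: Δq = t/0.92, so DWL = ½·t·(t/0.92) = t²/1.84.
At t = 21.65: DWL = 254.74. At t = 51.9: DWL = 1463.918.
Increase = 1463.918 − 254.74 = 1209.18.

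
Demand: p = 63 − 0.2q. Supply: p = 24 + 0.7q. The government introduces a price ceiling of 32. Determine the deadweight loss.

Competitive equilibrium: 63 − 0.2q = 24 + 0.7q → q* = 43.3333, p* = 54.3333.
At the ceiling p = 32, quantity supplied = (32 − 24)/0.7 = 11.4286.
Willingness to pay at q' = 11.4286: 63 − 0.2·11.4286 = 60.7143.
Δq = 43.3333 − 11.4286 = 31.9047; wedge = 60.7143 − 32 = 28.7143.
Deadweight loss = ½ × 31.9047 × 28.7143 = 458.06.

458.06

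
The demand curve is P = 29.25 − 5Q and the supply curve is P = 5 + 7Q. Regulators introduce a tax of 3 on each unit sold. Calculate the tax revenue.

5.31

Competitive equilibrium: 29.25 − 5Q = 5 + 7Q → Q* = 2.0208, P* = 19.1458.
With the tax, the buyer price exceeds the seller price by 3: (29.25 − 5Q) − (5 + 7Q) = 3 → Q' = 1.7708.
Tax revenue = 3 × 1.7708 = 5.31.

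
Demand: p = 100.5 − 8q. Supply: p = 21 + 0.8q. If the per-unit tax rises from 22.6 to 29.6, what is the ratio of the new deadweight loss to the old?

Competitive equilibrium: 100.5 − 8q = 21 + 0.8q → q* = 9.0341, p* = 28.2273.
For a per-unit tax t: Δq = t/8.8, so DWL = ½·t·(t/8.8) = t²/17.6.
At t = 22.6: DWL = 29.020. At t = 29.6: DWL = 49.782.
Ratio = (29.6/22.6)² = 1.715.

1.715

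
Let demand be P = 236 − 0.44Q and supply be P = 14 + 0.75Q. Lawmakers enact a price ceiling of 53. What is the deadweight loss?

10772.44

Competitive equilibrium: 236 − 0.44Q = 14 + 0.75Q → Q* = 186.5546, P* = 153.916.
At the ceiling P = 53, quantity supplied = (53 − 14)/0.75 = 52.
Willingness to pay at Q' = 52: 236 − 0.44·52 = 213.12.
ΔQ = 186.5546 − 52 = 134.5546; wedge = 213.12 − 53 = 160.12.
Deadweight loss = ½ × 134.5546 × 160.12 = 10772.44.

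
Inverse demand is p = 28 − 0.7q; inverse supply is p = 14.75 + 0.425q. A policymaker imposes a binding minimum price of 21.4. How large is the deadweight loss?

3.10

Competitive equilibrium: 28 − 0.7q = 14.75 + 0.425q → q* = 11.7778, p* = 19.7556.
At the floor p = 21.4, quantity demanded = (28 − 21.4)/0.7 = 9.4286.
Sellers' marginal cost at q' = 9.4286: 14.75 + 0.425·9.4286 = 18.7572.
Δq = 11.7778 − 9.4286 = 2.3492; wedge = 21.4 − 18.7572 = 2.6428.
DWL = ½ × 2.3492 × 2.6428 = 3.10.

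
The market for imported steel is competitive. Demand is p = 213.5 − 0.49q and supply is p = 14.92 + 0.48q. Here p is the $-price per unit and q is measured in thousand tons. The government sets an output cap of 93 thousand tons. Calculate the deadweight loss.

Competitive equilibrium: 213.5 − 0.49q = 14.92 + 0.48q → q* = 204.72165, p* = 113.18639.
At q = 93: demand price = 213.5 − 0.49·93 = 167.93; supply price = 14.92 + 0.48·93 = 59.56.
Δq = 204.72165 − 93 = 111.72165; wedge = 167.93 − 59.56 = 108.37.
The triangle = ½ × 111.72165 × 108.37 = $6053.64 thousand.

$6053.64 thousand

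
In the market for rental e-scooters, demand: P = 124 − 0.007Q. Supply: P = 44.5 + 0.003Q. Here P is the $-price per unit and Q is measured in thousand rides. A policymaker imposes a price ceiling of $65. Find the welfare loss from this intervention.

$6234.72 thousand

Competitive equilibrium: 124 − 0.007Q = 44.5 + 0.003Q → Q* = 7950, P* = 68.35.
At the ceiling P = 65, quantity supplied = (65 − 44.5)/0.003 = 6833.33333.
Willingness to pay at Q' = 6833.33333: 124 − 0.007·6833.33333 = 76.16667.
ΔQ = 7950 − 6833.33333 = 1116.66667; wedge = 76.16667 − 65 = 11.16667.
The triangle = ½ × 1116.66667 × 11.16667 = $6234.72 thousand.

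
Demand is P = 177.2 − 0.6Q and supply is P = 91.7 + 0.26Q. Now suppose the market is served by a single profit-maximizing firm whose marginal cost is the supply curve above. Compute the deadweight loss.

Competitive equilibrium: 177.2 − 0.6Q = 91.7 + 0.26Q → Q* = 99.4186, P* = 117.5488.
Marginal revenue: MR = 177.2 − 1.2Q. Set MR = MC: 177.2 − 1.2Q = 91.7 + 0.26Q → Q_m = 58.5616.
Price P_m = 177.2 − 0.6·58.5616 = 142.063; MC(Q_m) = 91.7 + 0.26·58.5616 = 106.926.
Competitive Q* = 99.4186, so ΔQ = 40.857; wedge = 142.063 − 106.926 = 35.137.
Welfare loss = ½ × 40.857 × 35.137 = 717.80.

717.80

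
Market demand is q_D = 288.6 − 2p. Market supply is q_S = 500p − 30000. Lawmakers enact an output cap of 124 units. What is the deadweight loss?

In inverse form: demand p = 144.3 − 0.5q, supply p = 60 + 0.002q.
Competitive equilibrium: 144.3 − 0.5q = 60 + 0.002q → q* = 167.9283, p* = 60.3359.
At q = 124: demand price = 144.3 − 0.5·124 = 82.3; supply price = 60 + 0.002·124 = 60.248.
Δq = 167.9283 − 124 = 43.9283; wedge = 82.3 − 60.248 = 22.052.
Welfare loss = ½ × 43.9283 × 22.052 = 484.35.

484.35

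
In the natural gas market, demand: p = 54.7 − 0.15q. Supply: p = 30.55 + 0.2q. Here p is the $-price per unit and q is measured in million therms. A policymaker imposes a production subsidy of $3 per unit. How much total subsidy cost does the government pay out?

$232.71 million

Competitive equilibrium: 54.7 − 0.15q = 30.55 + 0.2q → q* = 69, p* = 44.35.
The subsidy lowers effective supply by 3: p = 27.55 + 0.2q.
New quantity: 54.7 − 0.15q = 27.55 + 0.2q → q' = 77.5714.
Total subsidy cost = 3 × 77.5714 = $232.71 million.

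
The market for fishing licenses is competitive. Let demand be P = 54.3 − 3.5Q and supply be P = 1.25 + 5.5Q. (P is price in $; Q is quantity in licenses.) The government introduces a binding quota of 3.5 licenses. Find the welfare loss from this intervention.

$25.80

Competitive equilibrium: 54.3 − 3.5Q = 1.25 + 5.5Q → Q* = 5.8944, P* = 33.6694.
At Q = 3.5: demand price = 54.3 − 3.5·3.5 = 42.05; supply price = 1.25 + 5.5·3.5 = 20.5.
ΔQ = 5.8944 − 3.5 = 2.3944; wedge = 42.05 − 20.5 = 21.55.
DWL = ½ × 2.3944 × 21.55 = $25.80.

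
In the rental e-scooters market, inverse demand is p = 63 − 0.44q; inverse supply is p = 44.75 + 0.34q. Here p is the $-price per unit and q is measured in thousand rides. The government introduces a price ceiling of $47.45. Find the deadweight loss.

$93.17 thousand

Competitive equilibrium: 63 − 0.44q = 44.75 + 0.34q → q* = 23.3974, p* = 52.7051.
At the ceiling p = 47.45, quantity supplied = (47.45 − 44.75)/0.34 = 7.9412.
Willingness to pay at q' = 7.9412: 63 − 0.44·7.9412 = 59.5059.
Δq = 23.3974 − 7.9412 = 15.4562; wedge = 59.5059 − 47.45 = 12.0559.
Deadweight loss = ½ × 15.4562 × 12.0559 = $93.17 thousand.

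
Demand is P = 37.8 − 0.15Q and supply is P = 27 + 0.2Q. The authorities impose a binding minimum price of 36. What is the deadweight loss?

Competitive equilibrium: 37.8 − 0.15Q = 27 + 0.2Q → Q* = 30.8571, P* = 33.1714.
At the floor P = 36, quantity demanded = (37.8 − 36)/0.15 = 12.
Sellers' marginal cost at Q' = 12: 27 + 0.2·12 = 29.4.
ΔQ = 30.8571 − 12 = 18.8571; wedge = 36 − 29.4 = 6.6.
Welfare loss = ½ × 18.8571 × 6.6 = 62.23.

62.23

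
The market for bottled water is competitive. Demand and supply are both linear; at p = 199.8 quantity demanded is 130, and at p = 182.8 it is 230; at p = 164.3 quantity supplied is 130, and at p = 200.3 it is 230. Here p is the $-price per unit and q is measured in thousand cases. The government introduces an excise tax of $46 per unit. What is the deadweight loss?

Demand slope = (182.8 − 199.8)/(230 − 130) = −0.17, so p = 221.9 − 0.17q.
Supply slope = (200.3 − 164.3)/(230 − 130) = 0.36, so p = 117.5 + 0.36q.
Competitive equilibrium: 221.9 − 0.17q = 117.5 + 0.36q → q* = 196.9811, p* = 188.4132.
With the tax, the buyer price exceeds the seller price by 46: (221.9 − 0.17q) − (117.5 + 0.36q) = 46 → q' = 110.1887.
Δq = 196.9811 − 110.1887 = 86.7924; the wedge equals the tax, 46.
Deadweight loss = ½ × 86.7924 × 46 = $1996.23 thousand.

$1996.23 thousand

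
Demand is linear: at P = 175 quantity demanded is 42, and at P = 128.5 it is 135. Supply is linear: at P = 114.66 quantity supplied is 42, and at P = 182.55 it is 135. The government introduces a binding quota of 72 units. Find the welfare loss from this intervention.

223.35

Demand slope = (128.5 − 175)/(135 − 42) = −0.5, so P = 196 − 0.5Q.
Supply slope = (182.55 − 114.66)/(135 − 42) = 0.73, so P = 84 + 0.73Q.
Competitive equilibrium: 196 − 0.5Q = 84 + 0.73Q → Q* = 91.0569, P* = 150.4715.
At Q = 72: demand price = 196 − 0.5·72 = 160; supply price = 84 + 0.73·72 = 136.56.
ΔQ = 91.0569 − 72 = 19.0569; wedge = 160 − 136.56 = 23.44.
The triangle = ½ × 19.0569 × 23.44 = 223.35.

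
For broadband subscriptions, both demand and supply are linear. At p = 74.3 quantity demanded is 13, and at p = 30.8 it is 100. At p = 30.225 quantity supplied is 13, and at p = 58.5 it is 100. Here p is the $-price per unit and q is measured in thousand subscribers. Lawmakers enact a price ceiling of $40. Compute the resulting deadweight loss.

$224.85 thousand

Demand slope = (30.8 − 74.3)/(100 − 13) = −0.5, so p = 80.8 − 0.5q.
Supply slope = (58.5 − 30.225)/(100 − 13) = 0.325, so p = 26 + 0.325q.
Competitive equilibrium: 80.8 − 0.5q = 26 + 0.325q → q* = 66.4242, p* = 47.5879.
At the ceiling p = 40, quantity supplied = (40 − 26)/0.325 = 43.0769.
Willingness to pay at q' = 43.0769: 80.8 − 0.5·43.0769 = 59.2616.
Δq = 66.4242 − 43.0769 = 23.3473; wedge = 59.2616 − 40 = 19.2616.
Deadweight loss = ½ × 23.3473 × 19.2616 = $224.85 thousand.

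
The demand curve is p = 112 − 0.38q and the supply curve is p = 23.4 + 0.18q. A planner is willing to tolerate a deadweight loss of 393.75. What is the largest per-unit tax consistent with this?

21

Competitive equilibrium: 112 − 0.38q = 23.4 + 0.18q → q* = 158.2143, p* = 51.8786.
A tax t gives Δq = t/0.56 and wedge t, so DWL = t²/1.12.
t²/1.12 = 393.75 → t² = 441 → t = 21.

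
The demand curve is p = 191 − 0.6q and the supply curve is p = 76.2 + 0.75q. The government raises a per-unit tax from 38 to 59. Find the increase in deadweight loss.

Competitive equilibrium: 191 − 0.6q = 76.2 + 0.75q → q* = 85.037, p* = 139.9778.
For a per-unit tax t: Δq = t/1.35, so DWL = ½·t·(t/1.35) = t²/2.7.
At t = 38: DWL = 534.815. At t = 59: DWL = 1289.259.
Increase = 1289.259 − 534.815 = 754.44.

754.44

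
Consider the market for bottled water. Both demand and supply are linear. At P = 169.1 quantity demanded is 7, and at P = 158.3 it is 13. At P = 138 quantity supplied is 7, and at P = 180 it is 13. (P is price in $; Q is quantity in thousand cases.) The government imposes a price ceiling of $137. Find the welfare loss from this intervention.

$59.49 thousand

Demand slope = (158.3 − 169.1)/(13 − 7) = −1.8, so P = 181.7 − 1.8Q.
Supply slope = (180 − 138)/(13 − 7) = 7, so P = 89 + 7Q.
Competitive equilibrium: 181.7 − 1.8Q = 89 + 7Q → Q* = 10.5341, P* = 162.7386.
At the ceiling P = 137, quantity supplied = (137 − 89)/7 = 6.8571.
Willingness to pay at Q' = 6.8571: 181.7 − 1.8·6.8571 = 169.3572.
ΔQ = 10.5341 − 6.8571 = 3.677; wedge = 169.3572 − 137 = 32.3572.
Welfare loss = ½ × 3.677 × 32.3572 = $59.49 thousand.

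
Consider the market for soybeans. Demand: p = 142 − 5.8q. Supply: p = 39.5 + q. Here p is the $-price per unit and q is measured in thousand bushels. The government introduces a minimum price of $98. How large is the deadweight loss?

$190.60 thousand

Competitive equilibrium: 142 − 5.8q = 39.5 + q → q* = 15.0735, p* = 54.5735.
At the floor p = 98, quantity demanded = (142 − 98)/5.8 = 7.5862.
Sellers' marginal cost at q' = 7.5862: 39.5 + 1·7.5862 = 47.0862.
Δq = 15.0735 − 7.5862 = 7.4873; wedge = 98 − 47.0862 = 50.9138.
Welfare loss = ½ × 7.4873 × 50.9138 = $190.60 thousand.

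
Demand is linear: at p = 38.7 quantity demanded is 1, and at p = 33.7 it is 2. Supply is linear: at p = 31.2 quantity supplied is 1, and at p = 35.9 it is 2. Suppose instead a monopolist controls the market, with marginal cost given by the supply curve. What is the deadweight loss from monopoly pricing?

Demand slope = (33.7 − 38.7)/(2 − 1) = −5, so p = 43.7 − 5q.
Supply slope = (35.9 − 31.2)/(2 − 1) = 4.7, so p = 26.5 + 4.7q.
Competitive equilibrium: 43.7 − 5q = 26.5 + 4.7q → q* = 1.7732, p* = 34.834.
Marginal revenue: MR = 43.7 − 10q. Set MR = MC: 43.7 − 10q = 26.5 + 4.7q → q_m = 1.1701.
Price p_m = 43.7 − 5·1.1701 = 37.8495; MC(q_m) = 26.5 + 4.7·1.1701 = 31.9995.
Competitive q* = 1.7732, so Δq = 0.6031; wedge = 37.8495 − 31.9995 = 5.85.
The triangle = ½ × 0.6031 × 5.85 = 1.76.

1.76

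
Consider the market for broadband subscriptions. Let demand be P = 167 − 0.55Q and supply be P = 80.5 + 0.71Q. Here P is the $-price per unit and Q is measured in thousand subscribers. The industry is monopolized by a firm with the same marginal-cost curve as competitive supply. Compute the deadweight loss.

Competitive equilibrium: 167 − 0.55Q = 80.5 + 0.71Q → Q* = 68.6508, P* = 129.2421.
Marginal revenue: MR = 167 − 1.1Q. Set MR = MC: 167 − 1.1Q = 80.5 + 0.71Q → Q_m = 47.7901.
Price P_m = 167 − 0.55·47.7901 = 140.7154; MC(Q_m) = 80.5 + 0.71·47.7901 = 114.431.
Competitive Q* = 68.6508, so ΔQ = 20.8607; wedge = 140.7154 − 114.431 = 26.2844.
Welfare loss = ½ × 20.8607 × 26.2844 = $274.16 thousand.

$274.16 thousand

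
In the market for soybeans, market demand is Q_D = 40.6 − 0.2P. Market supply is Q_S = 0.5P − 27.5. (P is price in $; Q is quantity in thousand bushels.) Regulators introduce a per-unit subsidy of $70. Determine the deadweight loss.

$350 thousand

In inverse form: demand P = 203 − 5Q, supply P = 55 + 2Q.
Competitive equilibrium: 203 − 5Q = 55 + 2Q → Q* = 21.1429, P* = 97.2857.
The subsidy lowers effective supply by 70: P = 2Q − 15.
New quantity: 203 − 5Q = 2Q − 15 → Q' = 31.1429.
Overproduction ΔQ = 31.1429 − 21.1429 = 10; wedge = subsidy = 70.
The triangle = ½ × 10 × 70 = $350 thousand.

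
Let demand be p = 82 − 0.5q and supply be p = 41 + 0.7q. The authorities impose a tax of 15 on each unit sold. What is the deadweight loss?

Competitive equilibrium: 82 − 0.5q = 41 + 0.7q → q* = 34.1667, p* = 64.9167.
With the tax, the buyer price exceeds the seller price by 15: (82 − 0.5q) − (41 + 0.7q) = 15 → q' = 21.6667.
Δq = 34.1667 − 21.6667 = 12.5; the wedge equals the tax, 15.
The triangle = ½ × 12.5 × 15 = 93.75.

93.75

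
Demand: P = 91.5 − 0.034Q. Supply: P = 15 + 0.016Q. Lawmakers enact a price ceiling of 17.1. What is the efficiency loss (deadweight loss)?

Competitive equilibrium: 91.5 − 0.034Q = 15 + 0.016Q → Q* = 1530, P* = 39.48.
At the ceiling P = 17.1, quantity supplied = (17.1 − 15)/0.016 = 131.25.
Willingness to pay at Q' = 131.25: 91.5 − 0.034·131.25 = 87.0375.
ΔQ = 1530 − 131.25 = 1398.75; wedge = 87.0375 − 17.1 = 69.9375.
DWL = ½ × 1398.75 × 69.9375 = 48912.54.

48912.54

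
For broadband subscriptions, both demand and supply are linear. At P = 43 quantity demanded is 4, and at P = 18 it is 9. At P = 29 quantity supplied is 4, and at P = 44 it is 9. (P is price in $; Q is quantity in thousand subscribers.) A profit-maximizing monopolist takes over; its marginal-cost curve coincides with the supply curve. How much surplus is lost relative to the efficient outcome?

$19.56 thousand

Demand slope = (18 − 43)/(9 − 4) = −5, so P = 63 − 5Q.
Supply slope = (44 − 29)/(9 − 4) = 3, so P = 17 + 3Q.
Competitive equilibrium: 63 − 5Q = 17 + 3Q → Q* = 5.75, P* = 34.25.
Marginal revenue: MR = 63 − 10Q. Set MR = MC: 63 − 10Q = 17 + 3Q → Q_m = 3.5385.
Price P_m = 63 − 5·3.5385 = 45.3075; MC(Q_m) = 17 + 3·3.5385 = 27.6155.
Competitive Q* = 5.75, so ΔQ = 2.2115; wedge = 45.3075 − 27.6155 = 17.692.
DWL = ½ × 2.2115 × 17.692 = $19.56 thousand.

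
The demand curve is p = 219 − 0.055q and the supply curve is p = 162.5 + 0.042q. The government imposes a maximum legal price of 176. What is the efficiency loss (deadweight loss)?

3305.02

Competitive equilibrium: 219 − 0.055q = 162.5 + 0.042q → q* = 582.4742, p* = 186.9639.
At the ceiling p = 176, quantity supplied = (176 − 162.5)/0.042 = 321.4286.
Willingness to pay at q' = 321.4286: 219 − 0.055·321.4286 = 201.3214.
Δq = 582.4742 − 321.4286 = 261.0456; wedge = 201.3214 − 176 = 25.3214.
Deadweight loss = ½ × 261.0456 × 25.3214 = 3305.02.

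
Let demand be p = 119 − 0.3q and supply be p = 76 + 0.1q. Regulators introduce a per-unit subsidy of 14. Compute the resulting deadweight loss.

245

Competitive equilibrium: 119 − 0.3q = 76 + 0.1q → q* = 107.5, p* = 86.75.
The subsidy lowers effective supply by 14: p = 62 + 0.1q.
New quantity: 119 − 0.3q = 62 + 0.1q → q' = 142.5.
Overproduction Δq = 142.5 − 107.5 = 35; wedge = subsidy = 14.
Welfare loss = ½ × 35 × 14 = 245.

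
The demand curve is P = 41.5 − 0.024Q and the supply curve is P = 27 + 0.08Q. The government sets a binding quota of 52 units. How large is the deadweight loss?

397.43

Competitive equilibrium: 41.5 − 0.024Q = 27 + 0.08Q → Q* = 139.4231, P* = 38.1538.
At Q = 52: demand price = 41.5 − 0.024·52 = 40.252; supply price = 27 + 0.08·52 = 31.16.
ΔQ = 139.4231 − 52 = 87.4231; wedge = 40.252 − 31.16 = 9.092.
Welfare loss = ½ × 87.4231 × 9.092 = 397.43.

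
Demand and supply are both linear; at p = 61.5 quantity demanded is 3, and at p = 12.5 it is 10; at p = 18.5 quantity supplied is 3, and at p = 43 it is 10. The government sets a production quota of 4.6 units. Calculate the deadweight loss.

Demand slope = (12.5 − 61.5)/(10 − 3) = −7, so p = 82.5 − 7q.
Supply slope = (43 − 18.5)/(10 − 3) = 3.5, so p = 8 + 3.5q.
Competitive equilibrium: 82.5 − 7q = 8 + 3.5q → q* = 7.0952, p* = 32.8333.
At q = 4.6: demand price = 82.5 − 7·4.6 = 50.3; supply price = 8 + 3.5·4.6 = 24.1.
Δq = 7.0952 − 4.6 = 2.4952; wedge = 50.3 − 24.1 = 26.2.
Welfare loss = ½ × 2.4952 × 26.2 = 32.69.

32.69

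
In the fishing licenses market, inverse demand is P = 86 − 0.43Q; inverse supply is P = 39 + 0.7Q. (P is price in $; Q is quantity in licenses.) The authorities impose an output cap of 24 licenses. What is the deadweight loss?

Competitive equilibrium: 86 − 0.43Q = 39 + 0.7Q → Q* = 41.5929, P* = 68.115.
At Q = 24: demand price = 86 − 0.43·24 = 75.68; supply price = 39 + 0.7·24 = 55.8.
ΔQ = 41.5929 − 24 = 17.5929; wedge = 75.68 − 55.8 = 19.88.
Deadweight loss = ½ × 17.5929 × 19.88 = $174.87.

$174.87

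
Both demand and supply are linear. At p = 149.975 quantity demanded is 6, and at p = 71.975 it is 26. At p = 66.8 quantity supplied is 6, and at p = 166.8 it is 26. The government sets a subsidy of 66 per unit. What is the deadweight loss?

244.72

Demand slope = (71.975 − 149.975)/(26 − 6) = −3.9, so p = 173.375 − 3.9q.
Supply slope = (166.8 − 66.8)/(26 − 6) = 5, so p = 36.8 + 5q.
Competitive equilibrium: 173.375 − 3.9q = 36.8 + 5q → q* = 15.3455, p* = 113.5275.
The subsidy lowers effective supply by 66: p = 5q − 29.2.
New quantity: 173.375 − 3.9q = 5q − 29.2 → q' = 22.7612.
Overproduction Δq = 22.7612 − 15.3455 = 7.4157; wedge = subsidy = 66.
Deadweight loss = ½ × 7.4157 × 66 = 244.72.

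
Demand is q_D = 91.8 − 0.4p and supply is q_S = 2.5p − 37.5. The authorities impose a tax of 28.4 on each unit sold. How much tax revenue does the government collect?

1822.50

In inverse form: demand p = 229.5 − 2.5q, supply p = 15 + 0.4q.
Competitive equilibrium: 229.5 − 2.5q = 15 + 0.4q → q* = 73.9655, p* = 44.5862.
With the tax, the buyer price exceeds the seller price by 28.4: (229.5 − 2.5q) − (15 + 0.4q) = 28.4 → q' = 64.1724.
Tax revenue = 28.4 × 64.1724 = 1822.50.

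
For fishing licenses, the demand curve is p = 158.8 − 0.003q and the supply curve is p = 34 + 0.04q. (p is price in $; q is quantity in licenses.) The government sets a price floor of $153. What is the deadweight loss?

$20187.34

Competitive equilibrium: 158.8 − 0.003q = 34 + 0.04q → q* = 2902.32558, p* = 150.09302.
At the floor p = 153, quantity demanded = (158.8 − 153)/0.003 = 1933.33333.
Sellers' marginal cost at q' = 1933.33333: 34 + 0.04·1933.33333 = 111.33333.
Δq = 2902.32558 − 1933.33333 = 968.99225; wedge = 153 − 111.33333 = 41.66667.
DWL = ½ × 968.99225 × 41.66667 = $20187.34.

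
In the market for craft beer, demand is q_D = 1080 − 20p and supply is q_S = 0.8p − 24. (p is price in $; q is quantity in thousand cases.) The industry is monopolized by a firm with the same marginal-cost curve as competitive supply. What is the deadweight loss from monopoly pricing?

$0.30 thousand

In inverse form: demand p = 54 − 0.05q, supply p = 30 + 1.25q.
Competitive equilibrium: 54 − 0.05q = 30 + 1.25q → q* = 18.4615, p* = 53.0769.
Marginal revenue: MR = 54 − 0.1q. Set MR = MC: 54 − 0.1q = 30 + 1.25q → q_m = 17.7778.
Price p_m = 54 − 0.05·17.7778 = 53.1111; MC(q_m) = 30 + 1.25·17.7778 = 52.2223.
Competitive q* = 18.4615, so Δq = 0.6837; wedge = 53.1111 − 52.2223 = 0.8888.
The triangle = ½ × 0.6837 × 0.8888 = $0.30 thousand.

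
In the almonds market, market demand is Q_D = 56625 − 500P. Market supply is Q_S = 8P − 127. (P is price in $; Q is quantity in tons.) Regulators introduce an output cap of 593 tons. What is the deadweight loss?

In inverse form: demand P = 113.25 − 0.002Q, supply P = 15.875 + 0.125Q.
Competitive equilibrium: 113.25 − 0.002Q = 15.875 + 0.125Q → Q* = 766.7323, P* = 111.7165.
At Q = 593: demand price = 113.25 − 0.002·593 = 112.064; supply price = 15.875 + 0.125·593 = 90.
ΔQ = 766.7323 − 593 = 173.7323; wedge = 112.064 − 90 = 22.064.
DWL = ½ × 173.7323 × 22.064 = $1916.61.

$1916.61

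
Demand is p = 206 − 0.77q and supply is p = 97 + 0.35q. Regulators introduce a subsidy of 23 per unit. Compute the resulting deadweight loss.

236.16

Competitive equilibrium: 206 − 0.77q = 97 + 0.35q → q* = 97.3214, p* = 131.0625.
The subsidy lowers effective supply by 23: p = 74 + 0.35q.
New quantity: 206 − 0.77q = 74 + 0.35q → q' = 117.8571.
Overproduction Δq = 117.8571 − 97.3214 = 20.5357; wedge = subsidy = 23.
The triangle = ½ × 20.5357 × 23 = 236.16.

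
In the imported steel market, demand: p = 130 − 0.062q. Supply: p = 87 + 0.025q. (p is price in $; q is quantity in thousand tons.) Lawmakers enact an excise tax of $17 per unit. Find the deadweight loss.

$1660.92 thousand

Competitive equilibrium: 130 − 0.062q = 87 + 0.025q → q* = 494.2529, p* = 99.3563.
With the tax, the buyer price exceeds the seller price by 17: (130 − 0.062q) − (87 + 0.025q) = 17 → q' = 298.8506.
Δq = 494.2529 − 298.8506 = 195.4023; the wedge equals the tax, 17.
Deadweight loss = ½ × 195.4023 × 17 = $1660.92 thousand.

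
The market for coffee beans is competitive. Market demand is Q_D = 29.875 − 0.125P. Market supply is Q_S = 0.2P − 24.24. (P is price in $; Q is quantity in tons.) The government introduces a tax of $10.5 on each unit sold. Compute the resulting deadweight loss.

In inverse form: demand P = 239 − 8Q, supply P = 121.2 + 5Q.
Competitive equilibrium: 239 − 8Q = 121.2 + 5Q → Q* = 9.0615, P* = 166.5077.
With the tax, the buyer price exceeds the seller price by 10.5: (239 − 8Q) − (121.2 + 5Q) = 10.5 → Q' = 8.2538.
ΔQ = 9.0615 − 8.2538 = 0.8077; the wedge equals the tax, 10.5.
Deadweight loss = ½ × 0.8077 × 10.5 = $4.24.

$4.24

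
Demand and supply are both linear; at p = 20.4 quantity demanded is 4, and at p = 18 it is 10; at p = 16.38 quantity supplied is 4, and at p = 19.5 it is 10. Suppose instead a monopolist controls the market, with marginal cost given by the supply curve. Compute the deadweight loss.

2.96

Demand slope = (18 − 20.4)/(10 − 4) = −0.4, so p = 22 − 0.4q.
Supply slope = (19.5 − 16.38)/(10 − 4) = 0.52, so p = 14.3 + 0.52q.
Competitive equilibrium: 22 − 0.4q = 14.3 + 0.52q → q* = 8.3696, p* = 18.6522.
Marginal revenue: MR = 22 − 0.8q. Set MR = MC: 22 − 0.8q = 14.3 + 0.52q → q_m = 5.8333.
Price p_m = 22 − 0.4·5.8333 = 19.6667; MC(q_m) = 14.3 + 0.52·5.8333 = 17.3333.
Competitive q* = 8.3696, so Δq = 2.5363; wedge = 19.6667 − 17.3333 = 2.3334.
Welfare loss = ½ × 2.5363 × 2.3334 = 2.96.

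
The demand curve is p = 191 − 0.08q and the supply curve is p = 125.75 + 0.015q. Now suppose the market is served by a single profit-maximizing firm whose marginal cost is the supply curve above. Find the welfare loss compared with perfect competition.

4682.86

Competitive equilibrium: 191 − 0.08q = 125.75 + 0.015q → q* = 686.84211, p* = 136.05263.
Marginal revenue: MR = 191 − 0.16q. Set MR = MC: 191 − 0.16q = 125.75 + 0.015q → q_m = 372.85714.
Price p_m = 191 − 0.08·372.85714 = 161.17143; MC(q_m) = 125.75 + 0.015·372.85714 = 131.34286.
Competitive q* = 686.84211, so Δq = 313.98497; wedge = 161.17143 − 131.34286 = 29.82857.
DWL = ½ × 313.98497 × 29.82857 = 4682.86.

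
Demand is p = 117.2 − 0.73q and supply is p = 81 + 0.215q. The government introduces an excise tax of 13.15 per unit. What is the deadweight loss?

Competitive equilibrium: 117.2 − 0.73q = 81 + 0.215q → q* = 38.3069, p* = 89.236.
With the tax, the buyer price exceeds the seller price by 13.15: (117.2 − 0.73q) − (81 + 0.215q) = 13.15 → q' = 24.3915.
Δq = 38.3069 − 24.3915 = 13.9154; the wedge equals the tax, 13.15.
Welfare loss = ½ × 13.9154 × 13.15 = 91.49.

91.49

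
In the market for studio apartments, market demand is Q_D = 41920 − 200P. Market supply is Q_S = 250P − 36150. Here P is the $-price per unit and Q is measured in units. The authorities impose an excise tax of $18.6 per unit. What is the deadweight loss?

$19220

In inverse form: demand P = 209.6 − 0.005Q, supply P = 144.6 + 0.004Q.
Competitive equilibrium: 209.6 − 0.005Q = 144.6 + 0.004Q → Q* = 7222.2222, P* = 173.4889.
With the tax, the buyer price exceeds the seller price by 18.6: (209.6 − 0.005Q) − (144.6 + 0.004Q) = 18.6 → Q' = 5155.5556.
ΔQ = 7222.2222 − 5155.5556 = 2066.6666; the wedge equals the tax, 18.6.
The triangle = ½ × 2066.6666 × 18.6 = $19220.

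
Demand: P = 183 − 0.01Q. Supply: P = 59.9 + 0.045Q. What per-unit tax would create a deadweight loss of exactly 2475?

Competitive equilibrium: 183 − 0.01Q = 59.9 + 0.045Q → Q* = 2238.1818, P* = 160.6182.
A tax t gives ΔQ = t/0.055 and wedge t, so DWL = t²/0.11.
t²/0.11 = 2475 → t² = 272.25 → t = 16.5.

16.5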